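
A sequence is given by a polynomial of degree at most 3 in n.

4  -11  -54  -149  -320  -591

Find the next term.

-986

First differences: -15, -43, -95, -171, -271
Second differences: -28, -52, -76, -100
Third differences: -24, -24, -24
Constant third difference = -24, so extend:
-100 − 24 = -124;  -271 − 124 = -395;  -591 − 395 = -986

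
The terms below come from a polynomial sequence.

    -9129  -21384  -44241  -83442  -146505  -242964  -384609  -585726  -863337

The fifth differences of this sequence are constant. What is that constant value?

-240

D1: -12255, -22857, -39201, -63063, -96459, -141645, -201117, -277611
D2: -10602, -16344, -23862, -33396, -45186, -59472, -76494
D3: -5742, -7518, -9534, -11790, -14286, -17022
D4: -1776, -2016, -2256, -2496, -2736
D5: -240, -240, -240, -240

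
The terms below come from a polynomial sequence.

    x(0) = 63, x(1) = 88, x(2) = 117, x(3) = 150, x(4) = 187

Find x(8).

375

D1: 25, 29, 33, 37
D2: 4, 4, 4
Constant second difference = 4, so extend:
37 + 4 = 41;  187 + 41 = 228
41 + 4 = 45;  228 + 45 = 273
45 + 4 = 49;  273 + 49 = 322
49 + 4 = 53;  322 + 53 = 375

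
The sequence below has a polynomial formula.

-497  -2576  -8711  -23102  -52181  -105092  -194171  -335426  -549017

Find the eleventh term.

-2079, -6135, -14391, -29079, -52911, -89079, -141255, -213591
-4056, -8256, -14688, -23832, -36168, -52176, -72336
-4200, -6432, -9144, -12336, -16008, -20160
-2232, -2712, -3192, -3672, -4152
-480, -480, -480, -480
Fifth differences constant at -480.
-4152 − 480 = -4632;  -20160 − 4632 = -24792;  -72336 − 24792 = -97128;  -213591 − 97128 = -310719;  -549017 − 310719 = -859736
-4632 − 480 = -5112;  -24792 − 5112 = -29904;  -97128 − 29904 = -127032;  -310719 − 127032 = -437751;  -859736 − 437751 = -1297487

-1297487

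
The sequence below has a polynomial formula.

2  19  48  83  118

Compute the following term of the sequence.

147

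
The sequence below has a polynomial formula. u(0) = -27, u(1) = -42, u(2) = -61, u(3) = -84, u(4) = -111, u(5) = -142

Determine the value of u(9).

-306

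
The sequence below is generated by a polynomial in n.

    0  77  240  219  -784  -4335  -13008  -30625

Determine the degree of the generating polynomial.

77, 163, -21, -1003, -3551, -8673, -17617
86, -184, -982, -2548, -5122, -8944
-270, -798, -1566, -2574, -3822
-528, -768, -1008, -1248
-240, -240, -240
The fifth differences are constant, so the polynomial has degree 5.

5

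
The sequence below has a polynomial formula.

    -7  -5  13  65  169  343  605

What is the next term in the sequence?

Δ: 2 , 18 , 52 , 104 , 174 , 262
Δ²: 16 , 34 , 52 , 70 , 88
Δ³: 18 , 18 , 18 , 18
Third differences constant at 18.
88 + 18 = 106;  262 + 106 = 368;  605 + 368 = 973

973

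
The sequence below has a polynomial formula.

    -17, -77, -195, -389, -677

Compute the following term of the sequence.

-1077

Δ: -60, -118, -194, -288
Δ²: -58, -76, -94
Δ³: -18, -18
Constant third difference = -18, so extend:
-94 − 18 = -112;  -288 − 112 = -400;  -677 − 400 = -1077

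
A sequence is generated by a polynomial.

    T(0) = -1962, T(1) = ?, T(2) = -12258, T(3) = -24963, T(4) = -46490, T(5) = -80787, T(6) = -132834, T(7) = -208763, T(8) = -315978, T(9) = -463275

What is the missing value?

-5339

Using the last 8 terms:
Δ: -12705, -21527, -34297, -52047, -75929, -107215, -147297
Δ²: -8822, -12770, -17750, -23882, -31286, -40082
Δ³: -3948, -4980, -6132, -7404, -8796
Δ⁴: -1032, -1152, -1272, -1392
Δ⁵: -120, -120, -120
Constant fifth difference = -120.
Extend backward: -1032 + 120 = -912;  -3948 + 912 = -3036;  -8822 + 3036 = -5786;  -12705 + 5786 = -6919;  -12258 + 6919 = -5339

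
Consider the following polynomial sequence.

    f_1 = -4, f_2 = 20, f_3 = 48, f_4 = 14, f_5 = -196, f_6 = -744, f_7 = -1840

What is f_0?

D1: 24  28  -34  -210  -548  -1096
D2: 4  -62  -176  -338  -548
D3: -66  -114  -162  -210
D4: -48  -48  -48
The fourth differences are constant at -48.
Work back: -66 + 48 = -18;  4 + 18 = 22;  24 − 22 = 2;  -4 − 2 = -6

-6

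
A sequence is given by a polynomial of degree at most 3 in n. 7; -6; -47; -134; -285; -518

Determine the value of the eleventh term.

-13, -41, -87, -151, -233
-28, -46, -64, -82
-18, -18, -18
Third differences constant at -18.
-82 − 18 = -100;  -233 − 100 = -333;  -518 − 333 = -851
-100 − 18 = -118;  -333 − 118 = -451;  -851 − 451 = -1302
-118 − 18 = -136;  -451 − 136 = -587;  -1302 − 587 = -1889
-136 − 18 = -154;  -587 − 154 = -741;  -1889 − 741 = -2630
-154 − 18 = -172;  -741 − 172 = -913;  -2630 − 913 = -3543

-3543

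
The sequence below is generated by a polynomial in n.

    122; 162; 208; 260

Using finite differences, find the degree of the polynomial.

Δ: 40, 46, 52
Δ²: 6, 6
The second differences are constant, so the polynomial has degree 2.

2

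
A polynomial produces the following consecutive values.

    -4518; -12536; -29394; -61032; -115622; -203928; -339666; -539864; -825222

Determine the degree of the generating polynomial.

D1: -8018, -16858, -31638, -54590, -88306, -135738, -200198, -285358
D2: -8840, -14780, -22952, -33716, -47432, -64460, -85160
D3: -5940, -8172, -10764, -13716, -17028, -20700
D4: -2232, -2592, -2952, -3312, -3672
D5: -360, -360, -360, -360
The fifth differences are constant, so the polynomial has degree 5.

5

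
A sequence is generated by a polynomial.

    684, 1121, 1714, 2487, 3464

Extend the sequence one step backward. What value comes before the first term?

D1: 437, 593, 773, 977
D2: 156, 180, 204
D3: 24, 24
The third differences are constant at 24.
Work back: 156 − 24 = 132;  437 − 132 = 305;  684 − 305 = 379

379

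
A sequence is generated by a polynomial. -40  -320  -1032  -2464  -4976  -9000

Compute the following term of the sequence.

First differences: -280 , -712 , -1432 , -2512 , -4024
Second differences: -432 , -720 , -1080 , -1512
Third differences: -288 , -360 , -432
Fourth differences: -72 , -72
Fourth differences constant at -72.
-432 − 72 = -504;  -1512 − 504 = -2016;  -4024 − 2016 = -6040;  -9000 − 6040 = -15040

-15040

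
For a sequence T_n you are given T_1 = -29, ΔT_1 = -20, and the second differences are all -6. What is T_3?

-75

Build the table forward from the leading diagonal:
D2: -6  -6  -6
D1: -20  -26  -32
T: -29  -49  -75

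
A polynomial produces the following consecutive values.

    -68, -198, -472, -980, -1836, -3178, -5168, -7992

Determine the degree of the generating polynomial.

D1: -130, -274, -508, -856, -1342, -1990, -2824
D2: -144, -234, -348, -486, -648, -834
D3: -90, -114, -138, -162, -186
D4: -24, -24, -24, -24
The fourth differences are constant, so the polynomial has degree 4.

4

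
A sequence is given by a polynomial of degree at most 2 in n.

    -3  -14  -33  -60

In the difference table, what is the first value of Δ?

First differences: -11, -19, -27
Second differences: -8, -8

-11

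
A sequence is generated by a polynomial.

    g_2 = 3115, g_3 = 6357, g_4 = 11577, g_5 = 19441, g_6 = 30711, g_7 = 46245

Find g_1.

1281

First differences: 3242  5220  7864  11270  15534
Second differences: 1978  2644  3406  4264
Third differences: 666  762  858
Fourth differences: 96  96
The fourth differences are constant at 96.
Work back: 666 − 96 = 570;  1978 − 570 = 1408;  3242 − 1408 = 1834;  3115 − 1834 = 1281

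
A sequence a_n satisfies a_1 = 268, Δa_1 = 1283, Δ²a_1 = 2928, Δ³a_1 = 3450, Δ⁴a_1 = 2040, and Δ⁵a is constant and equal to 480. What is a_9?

455396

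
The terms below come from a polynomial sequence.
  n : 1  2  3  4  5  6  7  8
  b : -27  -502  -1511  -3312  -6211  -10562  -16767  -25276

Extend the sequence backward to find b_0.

D1: -475, -1009, -1801, -2899, -4351, -6205, -8509
D2: -534, -792, -1098, -1452, -1854, -2304
D3: -258, -306, -354, -402, -450
D4: -48, -48, -48, -48
The fourth differences are constant at -48.
Work back: -258 + 48 = -210;  -534 + 210 = -324;  -475 + 324 = -151;  -27 + 151 = 124

124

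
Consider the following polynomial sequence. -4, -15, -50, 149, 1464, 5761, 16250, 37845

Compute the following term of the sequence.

77524

Δ: -11, -35, 199, 1315, 4297, 10489, 21595
Δ²: -24, 234, 1116, 2982, 6192, 11106
Δ³: 258, 882, 1866, 3210, 4914
Δ⁴: 624, 984, 1344, 1704
Δ⁵: 360, 360, 360
Constant fifth difference = 360, so extend:
1704 + 360 = 2064;  4914 + 2064 = 6978;  11106 + 6978 = 18084;  21595 + 18084 = 39679;  37845 + 39679 = 77524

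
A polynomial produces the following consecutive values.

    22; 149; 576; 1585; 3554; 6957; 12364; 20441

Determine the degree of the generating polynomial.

4

127, 427, 1009, 1969, 3403, 5407, 8077
300, 582, 960, 1434, 2004, 2670
282, 378, 474, 570, 666
96, 96, 96, 96
The fourth differences are constant, so the polynomial has degree 4.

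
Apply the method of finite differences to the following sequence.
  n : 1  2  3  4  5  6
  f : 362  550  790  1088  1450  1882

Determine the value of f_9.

D1: 188 , 240 , 298 , 362 , 432
D2: 52 , 58 , 64 , 70
D3: 6 , 6 , 6
Third differences constant at 6.
70 + 6 = 76;  432 + 76 = 508;  1882 + 508 = 2390
76 + 6 = 82;  508 + 82 = 590;  2390 + 590 = 2980
82 + 6 = 88;  590 + 88 = 678;  2980 + 678 = 3658

3658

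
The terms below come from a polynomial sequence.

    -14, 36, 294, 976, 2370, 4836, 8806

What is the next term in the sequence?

14784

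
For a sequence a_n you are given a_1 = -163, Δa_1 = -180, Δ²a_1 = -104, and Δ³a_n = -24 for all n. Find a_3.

-627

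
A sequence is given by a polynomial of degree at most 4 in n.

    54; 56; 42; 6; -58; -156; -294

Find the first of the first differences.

2

Δ: 2, -14, -36, -64, -98, -138
Δ²: -16, -22, -28, -34, -40
Δ³: -6, -6, -6, -6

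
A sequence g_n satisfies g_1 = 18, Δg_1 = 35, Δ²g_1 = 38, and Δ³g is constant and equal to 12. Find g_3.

Build the table forward from the leading diagonal:
Third differences: 12, 12, 12
Second differences: 38, 50, 62
First differences: 35, 73, 123
g: 18, 53, 126

126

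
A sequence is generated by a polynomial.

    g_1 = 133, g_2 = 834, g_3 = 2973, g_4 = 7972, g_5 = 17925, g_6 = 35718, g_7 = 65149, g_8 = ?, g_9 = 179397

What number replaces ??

Using the first 7 terms:
D1: 701  2139  4999  9953  17793  29431
D2: 1438  2860  4954  7840  11638
D3: 1422  2094  2886  3798
D4: 672  792  912
D5: 120  120
Constant fifth difference = 120.
Extend forward: 912 + 120 = 1032;  3798 + 1032 = 4830;  11638 + 4830 = 16468;  29431 + 16468 = 45899;  65149 + 45899 = 111048

111048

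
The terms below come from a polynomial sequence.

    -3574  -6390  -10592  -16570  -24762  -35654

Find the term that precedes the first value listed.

-1802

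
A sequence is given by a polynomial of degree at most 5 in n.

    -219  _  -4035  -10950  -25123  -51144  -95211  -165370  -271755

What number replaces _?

Using the last 7 terms:
First differences: -6915  -14173  -26021  -44067  -70159  -106385
Second differences: -7258  -11848  -18046  -26092  -36226
Third differences: -4590  -6198  -8046  -10134
Fourth differences: -1608  -1848  -2088
Fifth differences: -240  -240
Constant fifth difference = -240.
Extend backward: -1608 + 240 = -1368;  -4590 + 1368 = -3222;  -7258 + 3222 = -4036;  -6915 + 4036 = -2879;  -4035 + 2879 = -1156

-1156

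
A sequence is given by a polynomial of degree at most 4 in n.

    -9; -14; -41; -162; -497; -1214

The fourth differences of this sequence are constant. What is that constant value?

-48

First differences: -5, -27, -121, -335, -717
Second differences: -22, -94, -214, -382
Third differences: -72, -120, -168
Fourth differences: -48, -48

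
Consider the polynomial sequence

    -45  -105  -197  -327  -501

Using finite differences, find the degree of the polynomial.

D1: -60, -92, -130, -174
D2: -32, -38, -44
D3: -6, -6
The third differences are constant, so the polynomial has degree 3.

3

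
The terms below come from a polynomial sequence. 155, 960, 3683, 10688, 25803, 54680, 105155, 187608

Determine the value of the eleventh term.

805 , 2723 , 7005 , 15115 , 28877 , 50475 , 82453
1918 , 4282 , 8110 , 13762 , 21598 , 31978
2364 , 3828 , 5652 , 7836 , 10380
1464 , 1824 , 2184 , 2544
360 , 360 , 360
The fifth differences are constant (360).
2544 + 360 = 2904;  10380 + 2904 = 13284;  31978 + 13284 = 45262;  82453 + 45262 = 127715;  187608 + 127715 = 315323
2904 + 360 = 3264;  13284 + 3264 = 16548;  45262 + 16548 = 61810;  127715 + 61810 = 189525;  315323 + 189525 = 504848
3264 + 360 = 3624;  16548 + 3624 = 20172;  61810 + 20172 = 81982;  189525 + 81982 = 271507;  504848 + 271507 = 776355

776355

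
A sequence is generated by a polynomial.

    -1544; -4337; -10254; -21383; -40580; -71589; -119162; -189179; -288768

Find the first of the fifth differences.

First differences: -2793, -5917, -11129, -19197, -31009, -47573, -70017, -99589
Second differences: -3124, -5212, -8068, -11812, -16564, -22444, -29572
Third differences: -2088, -2856, -3744, -4752, -5880, -7128
Fourth differences: -768, -888, -1008, -1128, -1248
Fifth differences: -120, -120, -120, -120

-120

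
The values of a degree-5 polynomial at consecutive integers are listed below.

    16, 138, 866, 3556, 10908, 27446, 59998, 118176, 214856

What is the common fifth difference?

D1: 122, 728, 2690, 7352, 16538, 32552, 58178, 96680
D2: 606, 1962, 4662, 9186, 16014, 25626, 38502
D3: 1356, 2700, 4524, 6828, 9612, 12876
D4: 1344, 1824, 2304, 2784, 3264
D5: 480, 480, 480, 480

480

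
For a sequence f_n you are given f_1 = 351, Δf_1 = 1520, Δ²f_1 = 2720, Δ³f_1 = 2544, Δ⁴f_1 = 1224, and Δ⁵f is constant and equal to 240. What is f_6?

Build the table forward from the leading diagonal:
D5: 240  240  240  240  240  240
D4: 1224  1464  1704  1944  2184  2424
D3: 2544  3768  5232  6936  8880  11064
D2: 2720  5264  9032  14264  21200  30080
D1: 1520  4240  9504  18536  32800  54000
f: 351  1871  6111  15615  34151  66951

66951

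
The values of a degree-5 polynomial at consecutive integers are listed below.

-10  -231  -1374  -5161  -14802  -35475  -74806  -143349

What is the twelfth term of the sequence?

D1: -221  -1143  -3787  -9641  -20673  -39331  -68543
D2: -922  -2644  -5854  -11032  -18658  -29212
D3: -1722  -3210  -5178  -7626  -10554
D4: -1488  -1968  -2448  -2928
D5: -480  -480  -480
The fifth differences are constant (-480).
-2928 − 480 = -3408;  -10554 − 3408 = -13962;  -29212 − 13962 = -43174;  -68543 − 43174 = -111717;  -143349 − 111717 = -255066
-3408 − 480 = -3888;  -13962 − 3888 = -17850;  -43174 − 17850 = -61024;  -111717 − 61024 = -172741;  -255066 − 172741 = -427807
-3888 − 480 = -4368;  -17850 − 4368 = -22218;  -61024 − 22218 = -83242;  -172741 − 83242 = -255983;  -427807 − 255983 = -683790
-4368 − 480 = -4848;  -22218 − 4848 = -27066;  -83242 − 27066 = -110308;  -255983 − 110308 = -366291;  -683790 − 366291 = -1050081

-1050081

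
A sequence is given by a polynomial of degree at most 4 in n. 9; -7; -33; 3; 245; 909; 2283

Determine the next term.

First differences: -16, -26, 36, 242, 664, 1374
Second differences: -10, 62, 206, 422, 710
Third differences: 72, 144, 216, 288
Fourth differences: 72, 72, 72
Fourth differences constant at 72.
288 + 72 = 360;  710 + 360 = 1070;  1374 + 1070 = 2444;  2283 + 2444 = 4727

4727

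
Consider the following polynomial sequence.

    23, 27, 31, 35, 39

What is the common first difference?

D1: 4, 4, 4, 4

4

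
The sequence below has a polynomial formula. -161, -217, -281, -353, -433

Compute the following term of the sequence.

Δ: -56 , -64 , -72 , -80
Δ²: -8 , -8 , -8
The second differences are constant (-8).
-80 − 8 = -88;  -433 − 88 = -521

-521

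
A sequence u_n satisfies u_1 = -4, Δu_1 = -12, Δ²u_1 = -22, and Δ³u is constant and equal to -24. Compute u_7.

-886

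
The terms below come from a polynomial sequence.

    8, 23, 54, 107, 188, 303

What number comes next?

458

First differences: 15  31  53  81  115
Second differences: 16  22  28  34
Third differences: 6  6  6
Constant third difference = 6, so extend:
34 + 6 = 40;  115 + 40 = 155;  303 + 155 = 458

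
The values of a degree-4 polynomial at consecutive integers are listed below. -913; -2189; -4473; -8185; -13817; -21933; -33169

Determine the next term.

-48233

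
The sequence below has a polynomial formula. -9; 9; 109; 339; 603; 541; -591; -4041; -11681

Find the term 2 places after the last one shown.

-50859

Δ: 18, 100, 230, 264, -62, -1132, -3450, -7640
Δ²: 82, 130, 34, -326, -1070, -2318, -4190
Δ³: 48, -96, -360, -744, -1248, -1872
Δ⁴: -144, -264, -384, -504, -624
Δ⁵: -120, -120, -120, -120
Fifth differences constant at -120.
-624 − 120 = -744;  -1872 − 744 = -2616;  -4190 − 2616 = -6806;  -7640 − 6806 = -14446;  -11681 − 14446 = -26127
-744 − 120 = -864;  -2616 − 864 = -3480;  -6806 − 3480 = -10286;  -14446 − 10286 = -24732;  -26127 − 24732 = -50859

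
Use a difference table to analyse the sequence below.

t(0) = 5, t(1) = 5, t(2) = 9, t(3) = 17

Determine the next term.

0, 4, 8
4, 4
Second differences constant at 4.
8 + 4 = 12;  17 + 12 = 29

29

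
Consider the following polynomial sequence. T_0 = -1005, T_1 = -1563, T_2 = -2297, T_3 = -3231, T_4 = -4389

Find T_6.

-7473

Δ: -558 , -734 , -934 , -1158
Δ²: -176 , -200 , -224
Δ³: -24 , -24
Constant third difference = -24, so extend:
-224 − 24 = -248;  -1158 − 248 = -1406;  -4389 − 1406 = -5795
-248 − 24 = -272;  -1406 − 272 = -1678;  -5795 − 1678 = -7473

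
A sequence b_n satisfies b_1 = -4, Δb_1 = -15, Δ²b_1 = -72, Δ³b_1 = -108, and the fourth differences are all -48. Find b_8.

Build the table forward from the leading diagonal:
Fourth differences: -48  -48  -48  -48  -48  -48  -48  -48
Third differences: -108  -156  -204  -252  -300  -348  -396  -444
Second differences: -72  -180  -336  -540  -792  -1092  -1440  -1836
First differences: -15  -87  -267  -603  -1143  -1935  -3027  -4467
b: -4  -19  -106  -373  -976  -2119  -4054  -7081

-7081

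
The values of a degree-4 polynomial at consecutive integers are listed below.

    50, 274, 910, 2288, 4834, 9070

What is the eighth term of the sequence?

25180

Δ: 224, 636, 1378, 2546, 4236
Δ²: 412, 742, 1168, 1690
Δ³: 330, 426, 522
Δ⁴: 96, 96
The fourth differences are constant (96).
522 + 96 = 618;  1690 + 618 = 2308;  4236 + 2308 = 6544;  9070 + 6544 = 15614
618 + 96 = 714;  2308 + 714 = 3022;  6544 + 3022 = 9566;  15614 + 9566 = 25180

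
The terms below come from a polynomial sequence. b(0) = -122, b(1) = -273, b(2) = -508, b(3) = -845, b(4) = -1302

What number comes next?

-1897

First differences: -151  -235  -337  -457
Second differences: -84  -102  -120
Third differences: -18  -18
Constant third difference = -18, so extend:
-120 − 18 = -138;  -457 − 138 = -595;  -1302 − 595 = -1897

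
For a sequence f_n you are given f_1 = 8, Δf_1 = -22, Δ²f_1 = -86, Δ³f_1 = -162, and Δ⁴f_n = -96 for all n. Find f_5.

Build the table forward from the leading diagonal:
Δ⁴: -96, -96, -96, -96, -96
Δ³: -162, -258, -354, -450, -546
Δ²: -86, -248, -506, -860, -1310
Δ: -22, -108, -356, -862, -1722
f: 8, -14, -122, -478, -1340

-1340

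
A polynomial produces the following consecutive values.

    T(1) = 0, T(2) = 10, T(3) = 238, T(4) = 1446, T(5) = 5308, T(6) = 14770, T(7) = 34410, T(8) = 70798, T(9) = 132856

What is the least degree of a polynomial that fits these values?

5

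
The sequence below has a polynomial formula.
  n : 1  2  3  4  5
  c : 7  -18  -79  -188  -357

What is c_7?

Δ: -25, -61, -109, -169
Δ²: -36, -48, -60
Δ³: -12, -12
Constant third difference = -12, so extend:
-60 − 12 = -72;  -169 − 72 = -241;  -357 − 241 = -598
-72 − 12 = -84;  -241 − 84 = -325;  -598 − 325 = -923

-923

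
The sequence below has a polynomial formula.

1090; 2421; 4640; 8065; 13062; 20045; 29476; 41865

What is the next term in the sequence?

First differences: 1331 , 2219 , 3425 , 4997 , 6983 , 9431 , 12389
Second differences: 888 , 1206 , 1572 , 1986 , 2448 , 2958
Third differences: 318 , 366 , 414 , 462 , 510
Fourth differences: 48 , 48 , 48 , 48
The fourth differences are constant (48).
510 + 48 = 558;  2958 + 558 = 3516;  12389 + 3516 = 15905;  41865 + 15905 = 57770

57770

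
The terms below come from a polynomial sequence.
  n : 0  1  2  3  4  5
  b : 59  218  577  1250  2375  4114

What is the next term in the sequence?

6653

D1: 159, 359, 673, 1125, 1739
D2: 200, 314, 452, 614
D3: 114, 138, 162
D4: 24, 24
Fourth differences constant at 24.
162 + 24 = 186;  614 + 186 = 800;  1739 + 800 = 2539;  4114 + 2539 = 6653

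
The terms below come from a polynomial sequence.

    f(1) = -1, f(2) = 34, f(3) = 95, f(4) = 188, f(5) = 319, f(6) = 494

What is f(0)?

35, 61, 93, 131, 175
26, 32, 38, 44
6, 6, 6
The third differences are constant at 6.
Work back: 26 − 6 = 20;  35 − 20 = 15;  -1 − 15 = -16

-16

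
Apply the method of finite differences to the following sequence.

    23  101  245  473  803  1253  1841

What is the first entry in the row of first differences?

78

Δ: 78, 144, 228, 330, 450, 588
Δ²: 66, 84, 102, 120, 138
Δ³: 18, 18, 18, 18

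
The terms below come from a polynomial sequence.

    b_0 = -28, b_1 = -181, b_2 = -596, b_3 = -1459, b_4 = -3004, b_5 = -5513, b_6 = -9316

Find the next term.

First differences: -153 , -415 , -863 , -1545 , -2509 , -3803
Second differences: -262 , -448 , -682 , -964 , -1294
Third differences: -186 , -234 , -282 , -330
Fourth differences: -48 , -48 , -48
The fourth differences are constant (-48).
-330 − 48 = -378;  -1294 − 378 = -1672;  -3803 − 1672 = -5475;  -9316 − 5475 = -14791

-14791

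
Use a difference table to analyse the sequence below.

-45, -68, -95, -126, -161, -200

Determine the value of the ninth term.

First differences: -23, -27, -31, -35, -39
Second differences: -4, -4, -4, -4
The second differences are constant (-4).
-39 − 4 = -43;  -200 − 43 = -243
-43 − 4 = -47;  -243 − 47 = -290
-47 − 4 = -51;  -290 − 51 = -341

-341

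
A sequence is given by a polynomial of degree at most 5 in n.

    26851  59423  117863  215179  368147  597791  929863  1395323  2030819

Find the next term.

First differences: 32572, 58440, 97316, 152968, 229644, 332072, 465460, 635496
Second differences: 25868, 38876, 55652, 76676, 102428, 133388, 170036
Third differences: 13008, 16776, 21024, 25752, 30960, 36648
Fourth differences: 3768, 4248, 4728, 5208, 5688
Fifth differences: 480, 480, 480, 480
Fifth differences constant at 480.
5688 + 480 = 6168;  36648 + 6168 = 42816;  170036 + 42816 = 212852;  635496 + 212852 = 848348;  2030819 + 848348 = 2879167

2879167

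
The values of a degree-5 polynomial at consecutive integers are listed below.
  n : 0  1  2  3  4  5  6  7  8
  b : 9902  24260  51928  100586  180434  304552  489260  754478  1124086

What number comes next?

1626284

Δ: 14358  27668  48658  79848  124118  184708  265218  369608
Δ²: 13310  20990  31190  44270  60590  80510  104390
Δ³: 7680  10200  13080  16320  19920  23880
Δ⁴: 2520  2880  3240  3600  3960
Δ⁵: 360  360  360  360
The fifth differences are constant (360).
3960 + 360 = 4320;  23880 + 4320 = 28200;  104390 + 28200 = 132590;  369608 + 132590 = 502198;  1124086 + 502198 = 1626284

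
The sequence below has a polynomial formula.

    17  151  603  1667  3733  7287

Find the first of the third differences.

Δ: 134, 452, 1064, 2066, 3554
Δ²: 318, 612, 1002, 1488
Δ³: 294, 390, 486
Δ⁴: 96, 96

294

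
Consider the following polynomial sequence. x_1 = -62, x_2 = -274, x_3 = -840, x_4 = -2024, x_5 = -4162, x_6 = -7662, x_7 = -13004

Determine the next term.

D1: -212 , -566 , -1184 , -2138 , -3500 , -5342
D2: -354 , -618 , -954 , -1362 , -1842
D3: -264 , -336 , -408 , -480
D4: -72 , -72 , -72
The fourth differences are constant (-72).
-480 − 72 = -552;  -1842 − 552 = -2394;  -5342 − 2394 = -7736;  -13004 − 7736 = -20740

-20740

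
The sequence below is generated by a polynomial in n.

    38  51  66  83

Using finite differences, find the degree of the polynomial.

2

Δ: 13, 15, 17
Δ²: 2, 2
The second differences are constant, so the polynomial has degree 2.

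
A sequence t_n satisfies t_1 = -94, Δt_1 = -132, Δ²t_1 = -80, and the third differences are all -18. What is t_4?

Build the table forward from the leading diagonal:
D3: -18, -18, -18, -18
D2: -80, -98, -116, -134
D1: -132, -212, -310, -426
t: -94, -226, -438, -748

-748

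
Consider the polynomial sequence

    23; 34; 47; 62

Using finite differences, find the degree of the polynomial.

First differences: 11, 13, 15
Second differences: 2, 2
The second differences are constant, so the polynomial has degree 2.

2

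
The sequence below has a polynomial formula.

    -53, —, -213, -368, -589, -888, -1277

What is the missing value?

Using the last 5 terms:
First differences: -155  -221  -299  -389
Second differences: -66  -78  -90
Third differences: -12  -12
Constant third difference = -12.
Extend backward: -66 + 12 = -54;  -155 + 54 = -101;  -213 + 101 = -112

-112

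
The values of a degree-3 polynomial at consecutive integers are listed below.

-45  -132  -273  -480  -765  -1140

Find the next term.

-1617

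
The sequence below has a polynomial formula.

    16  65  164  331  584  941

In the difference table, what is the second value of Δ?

Δ: 49, 99, 167, 253, 357
Δ²: 50, 68, 86, 104
Δ³: 18, 18, 18

99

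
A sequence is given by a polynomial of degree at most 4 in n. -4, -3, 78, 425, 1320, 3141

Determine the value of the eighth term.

First differences: 1, 81, 347, 895, 1821
Second differences: 80, 266, 548, 926
Third differences: 186, 282, 378
Fourth differences: 96, 96
Fourth differences constant at 96.
378 + 96 = 474;  926 + 474 = 1400;  1821 + 1400 = 3221;  3141 + 3221 = 6362
474 + 96 = 570;  1400 + 570 = 1970;  3221 + 1970 = 5191;  6362 + 5191 = 11553

11553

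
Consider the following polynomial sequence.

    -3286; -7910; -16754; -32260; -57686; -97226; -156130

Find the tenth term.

-519886

D1: -4624, -8844, -15506, -25426, -39540, -58904
D2: -4220, -6662, -9920, -14114, -19364
D3: -2442, -3258, -4194, -5250
D4: -816, -936, -1056
D5: -120, -120
Fifth differences constant at -120.
-1056 − 120 = -1176;  -5250 − 1176 = -6426;  -19364 − 6426 = -25790;  -58904 − 25790 = -84694;  -156130 − 84694 = -240824
-1176 − 120 = -1296;  -6426 − 1296 = -7722;  -25790 − 7722 = -33512;  -84694 − 33512 = -118206;  -240824 − 118206 = -359030
-1296 − 120 = -1416;  -7722 − 1416 = -9138;  -33512 − 9138 = -42650;  -118206 − 42650 = -160856;  -359030 − 160856 = -519886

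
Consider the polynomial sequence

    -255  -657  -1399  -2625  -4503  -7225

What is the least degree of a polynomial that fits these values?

First differences: -402, -742, -1226, -1878, -2722
Second differences: -340, -484, -652, -844
Third differences: -144, -168, -192
Fourth differences: -24, -24
The fourth differences are constant, so the polynomial has degree 4.

4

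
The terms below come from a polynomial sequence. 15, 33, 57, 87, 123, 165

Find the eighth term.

267

Δ: 18 , 24 , 30 , 36 , 42
Δ²: 6 , 6 , 6 , 6
Constant second difference = 6, so extend:
42 + 6 = 48;  165 + 48 = 213
48 + 6 = 54;  213 + 54 = 267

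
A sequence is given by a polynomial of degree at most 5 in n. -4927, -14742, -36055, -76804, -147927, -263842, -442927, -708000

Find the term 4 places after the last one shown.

First differences: -9815, -21313, -40749, -71123, -115915, -179085, -265073
Second differences: -11498, -19436, -30374, -44792, -63170, -85988
Third differences: -7938, -10938, -14418, -18378, -22818
Fourth differences: -3000, -3480, -3960, -4440
Fifth differences: -480, -480, -480
Fifth differences constant at -480.
-4440 − 480 = -4920;  -22818 − 4920 = -27738;  -85988 − 27738 = -113726;  -265073 − 113726 = -378799;  -708000 − 378799 = -1086799
-4920 − 480 = -5400;  -27738 − 5400 = -33138;  -113726 − 33138 = -146864;  -378799 − 146864 = -525663;  -1086799 − 525663 = -1612462
-5400 − 480 = -5880;  -33138 − 5880 = -39018;  -146864 − 39018 = -185882;  -525663 − 185882 = -711545;  -1612462 − 711545 = -2324007
-5880 − 480 = -6360;  -39018 − 6360 = -45378;  -185882 − 45378 = -231260;  -711545 − 231260 = -942805;  -2324007 − 942805 = -3266812

-3266812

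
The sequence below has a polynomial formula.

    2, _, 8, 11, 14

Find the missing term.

5

Using the last 3 terms:
3, 3
Constant first difference = 3.
Extend backward: 8 − 3 = 5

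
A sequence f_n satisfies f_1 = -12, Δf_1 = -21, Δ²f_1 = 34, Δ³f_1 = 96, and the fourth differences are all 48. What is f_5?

540

Build the table forward from the leading diagonal:
Δ⁴: 48, 48, 48, 48, 48
Δ³: 96, 144, 192, 240, 288
Δ²: 34, 130, 274, 466, 706
Δ: -21, 13, 143, 417, 883
f: -12, -33, -20, 123, 540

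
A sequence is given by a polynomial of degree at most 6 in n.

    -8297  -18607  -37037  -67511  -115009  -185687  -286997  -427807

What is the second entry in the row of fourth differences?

First differences: -10310, -18430, -30474, -47498, -70678, -101310, -140810
Second differences: -8120, -12044, -17024, -23180, -30632, -39500
Third differences: -3924, -4980, -6156, -7452, -8868
Fourth differences: -1056, -1176, -1296, -1416
Fifth differences: -120, -120, -120

-1176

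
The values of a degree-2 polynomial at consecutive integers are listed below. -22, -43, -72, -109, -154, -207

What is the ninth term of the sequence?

-414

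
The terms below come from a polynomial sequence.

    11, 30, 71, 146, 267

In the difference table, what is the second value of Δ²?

34

First differences: 19, 41, 75, 121
Second differences: 22, 34, 46
Third differences: 12, 12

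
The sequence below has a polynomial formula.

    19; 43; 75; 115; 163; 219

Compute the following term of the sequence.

283

D1: 24  32  40  48  56
D2: 8  8  8  8
Constant second difference = 8, so extend:
56 + 8 = 64;  219 + 64 = 283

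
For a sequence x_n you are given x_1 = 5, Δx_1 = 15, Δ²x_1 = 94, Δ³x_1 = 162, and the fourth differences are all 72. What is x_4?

Build the table forward from the leading diagonal:
D4: 72  72  72  72
D3: 162  234  306  378
D2: 94  256  490  796
D1: 15  109  365  855
x: 5  20  129  494

494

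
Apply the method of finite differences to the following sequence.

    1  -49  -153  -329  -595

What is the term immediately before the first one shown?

15

-50  -104  -176  -266
-54  -72  -90
-18  -18
The third differences are constant at -18.
Work back: -54 + 18 = -36;  -50 + 36 = -14;  1 + 14 = 15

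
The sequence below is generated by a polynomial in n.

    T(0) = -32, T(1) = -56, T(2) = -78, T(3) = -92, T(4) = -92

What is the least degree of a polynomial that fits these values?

First differences: -24, -22, -14, 0
Second differences: 2, 8, 14
Third differences: 6, 6
The third differences are constant, so the polynomial has degree 3.

3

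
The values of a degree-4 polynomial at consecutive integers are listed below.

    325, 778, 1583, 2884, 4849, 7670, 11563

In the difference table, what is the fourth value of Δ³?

First differences: 453, 805, 1301, 1965, 2821, 3893
Second differences: 352, 496, 664, 856, 1072
Third differences: 144, 168, 192, 216
Fourth differences: 24, 24, 24

216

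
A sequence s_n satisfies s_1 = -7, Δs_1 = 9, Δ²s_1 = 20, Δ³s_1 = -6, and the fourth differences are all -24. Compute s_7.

-133

Build the table forward from the leading diagonal:
Δ⁴: -24, -24, -24, -24, -24, -24, -24
Δ³: -6, -30, -54, -78, -102, -126, -150
Δ²: 20, 14, -16, -70, -148, -250, -376
Δ: 9, 29, 43, 27, -43, -191, -441
s: -7, 2, 31, 74, 101, 58, -133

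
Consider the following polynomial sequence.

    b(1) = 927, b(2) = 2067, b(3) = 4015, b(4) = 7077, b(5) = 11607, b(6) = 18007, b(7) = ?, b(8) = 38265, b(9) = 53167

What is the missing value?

Using the first 6 terms:
1140, 1948, 3062, 4530, 6400
808, 1114, 1468, 1870
306, 354, 402
48, 48
Constant fourth difference = 48.
Extend forward: 402 + 48 = 450;  1870 + 450 = 2320;  6400 + 2320 = 8720;  18007 + 8720 = 26727

26727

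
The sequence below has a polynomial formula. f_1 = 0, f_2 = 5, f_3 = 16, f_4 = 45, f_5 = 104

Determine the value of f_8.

581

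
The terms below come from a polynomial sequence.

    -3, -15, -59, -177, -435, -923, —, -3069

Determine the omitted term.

Using the first 6 terms:
Δ: -12, -44, -118, -258, -488
Δ²: -32, -74, -140, -230
Δ³: -42, -66, -90
Δ⁴: -24, -24
Constant fourth difference = -24.
Extend forward: -90 − 24 = -114;  -230 − 114 = -344;  -488 − 344 = -832;  -923 − 832 = -1755

-1755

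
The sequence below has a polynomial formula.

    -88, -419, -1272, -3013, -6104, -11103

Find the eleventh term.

-90968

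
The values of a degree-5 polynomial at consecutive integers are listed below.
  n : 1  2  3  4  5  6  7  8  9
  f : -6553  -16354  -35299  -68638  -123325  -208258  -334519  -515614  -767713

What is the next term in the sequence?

D1: -9801, -18945, -33339, -54687, -84933, -126261, -181095, -252099
D2: -9144, -14394, -21348, -30246, -41328, -54834, -71004
D3: -5250, -6954, -8898, -11082, -13506, -16170
D4: -1704, -1944, -2184, -2424, -2664
D5: -240, -240, -240, -240
Constant fifth difference = -240, so extend:
-2664 − 240 = -2904;  -16170 − 2904 = -19074;  -71004 − 19074 = -90078;  -252099 − 90078 = -342177;  -767713 − 342177 = -1109890

-1109890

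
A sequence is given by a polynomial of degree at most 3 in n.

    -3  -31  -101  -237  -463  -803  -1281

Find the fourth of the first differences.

D1: -28, -70, -136, -226, -340, -478
D2: -42, -66, -90, -114, -138
D3: -24, -24, -24, -24

-226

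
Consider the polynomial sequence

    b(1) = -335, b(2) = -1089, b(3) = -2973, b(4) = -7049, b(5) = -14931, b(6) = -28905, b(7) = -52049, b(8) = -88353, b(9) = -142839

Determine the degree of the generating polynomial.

5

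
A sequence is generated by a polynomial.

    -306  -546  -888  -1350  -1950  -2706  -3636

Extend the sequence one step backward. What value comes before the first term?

D1: -240, -342, -462, -600, -756, -930
D2: -102, -120, -138, -156, -174
D3: -18, -18, -18, -18
The third differences are constant at -18.
Work back: -102 + 18 = -84;  -240 + 84 = -156;  -306 + 156 = -150

-150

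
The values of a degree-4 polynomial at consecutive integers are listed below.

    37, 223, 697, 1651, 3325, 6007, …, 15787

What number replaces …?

10033

Using the first 6 terms:
186  474  954  1674  2682
288  480  720  1008
192  240  288
48  48
Constant fourth difference = 48.
Extend forward: 288 + 48 = 336;  1008 + 336 = 1344;  2682 + 1344 = 4026;  6007 + 4026 = 10033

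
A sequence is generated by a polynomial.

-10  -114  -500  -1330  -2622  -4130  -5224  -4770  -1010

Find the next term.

-104 , -386 , -830 , -1292 , -1508 , -1094 , 454 , 3760
-282 , -444 , -462 , -216 , 414 , 1548 , 3306
-162 , -18 , 246 , 630 , 1134 , 1758
144 , 264 , 384 , 504 , 624
120 , 120 , 120 , 120
Constant fifth difference = 120, so extend:
624 + 120 = 744;  1758 + 744 = 2502;  3306 + 2502 = 5808;  3760 + 5808 = 9568;  -1010 + 9568 = 8558

8558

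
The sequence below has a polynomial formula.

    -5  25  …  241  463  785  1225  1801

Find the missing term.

Using the last 5 terms:
222, 322, 440, 576
100, 118, 136
18, 18
Constant third difference = 18.
Extend backward: 100 − 18 = 82;  222 − 82 = 140;  241 − 140 = 101

101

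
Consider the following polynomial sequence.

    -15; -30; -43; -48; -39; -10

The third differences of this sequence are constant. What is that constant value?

6

Δ: -15, -13, -5, 9, 29
Δ²: 2, 8, 14, 20
Δ³: 6, 6, 6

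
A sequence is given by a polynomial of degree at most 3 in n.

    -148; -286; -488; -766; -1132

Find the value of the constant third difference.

-12

First differences: -138, -202, -278, -366
Second differences: -64, -76, -88
Third differences: -12, -12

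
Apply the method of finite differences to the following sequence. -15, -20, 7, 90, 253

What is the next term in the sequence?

520

First differences: -5, 27, 83, 163
Second differences: 32, 56, 80
Third differences: 24, 24
Third differences constant at 24.
80 + 24 = 104;  163 + 104 = 267;  253 + 267 = 520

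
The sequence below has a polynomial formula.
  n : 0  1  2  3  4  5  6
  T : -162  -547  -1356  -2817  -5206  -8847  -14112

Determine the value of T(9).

Δ: -385 , -809 , -1461 , -2389 , -3641 , -5265
Δ²: -424 , -652 , -928 , -1252 , -1624
Δ³: -228 , -276 , -324 , -372
Δ⁴: -48 , -48 , -48
The fourth differences are constant (-48).
-372 − 48 = -420;  -1624 − 420 = -2044;  -5265 − 2044 = -7309;  -14112 − 7309 = -21421
-420 − 48 = -468;  -2044 − 468 = -2512;  -7309 − 2512 = -9821;  -21421 − 9821 = -31242
-468 − 48 = -516;  -2512 − 516 = -3028;  -9821 − 3028 = -12849;  -31242 − 12849 = -44091

-44091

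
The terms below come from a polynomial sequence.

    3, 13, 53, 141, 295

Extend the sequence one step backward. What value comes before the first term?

5

D1: 10  40  88  154
D2: 30  48  66
D3: 18  18
The third differences are constant at 18.
Work back: 30 − 18 = 12;  10 − 12 = -2;  3 + 2 = 5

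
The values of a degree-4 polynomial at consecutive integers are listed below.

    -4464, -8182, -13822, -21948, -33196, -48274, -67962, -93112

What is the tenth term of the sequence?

-163566

D1: -3718 , -5640 , -8126 , -11248 , -15078 , -19688 , -25150
D2: -1922 , -2486 , -3122 , -3830 , -4610 , -5462
D3: -564 , -636 , -708 , -780 , -852
D4: -72 , -72 , -72 , -72
The fourth differences are constant (-72).
-852 − 72 = -924;  -5462 − 924 = -6386;  -25150 − 6386 = -31536;  -93112 − 31536 = -124648
-924 − 72 = -996;  -6386 − 996 = -7382;  -31536 − 7382 = -38918;  -124648 − 38918 = -163566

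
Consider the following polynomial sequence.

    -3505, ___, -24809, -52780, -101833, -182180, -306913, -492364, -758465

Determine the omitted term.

Using the last 7 terms:
-27971  -49053  -80347  -124733  -185451  -266101
-21082  -31294  -44386  -60718  -80650
-10212  -13092  -16332  -19932
-2880  -3240  -3600
-360  -360
Constant fifth difference = -360.
Extend backward: -2880 + 360 = -2520;  -10212 + 2520 = -7692;  -21082 + 7692 = -13390;  -27971 + 13390 = -14581;  -24809 + 14581 = -10228

-10228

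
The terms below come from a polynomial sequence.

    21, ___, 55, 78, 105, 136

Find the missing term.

Using the last 4 terms:
23, 27, 31
4, 4
Constant second difference = 4.
Extend backward: 23 − 4 = 19;  55 − 19 = 36

36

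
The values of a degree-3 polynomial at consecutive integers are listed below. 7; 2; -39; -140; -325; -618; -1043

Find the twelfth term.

First differences: -5, -41, -101, -185, -293, -425
Second differences: -36, -60, -84, -108, -132
Third differences: -24, -24, -24, -24
Third differences constant at -24.
-132 − 24 = -156;  -425 − 156 = -581;  -1043 − 581 = -1624
-156 − 24 = -180;  -581 − 180 = -761;  -1624 − 761 = -2385
-180 − 24 = -204;  -761 − 204 = -965;  -2385 − 965 = -3350
-204 − 24 = -228;  -965 − 228 = -1193;  -3350 − 1193 = -4543
-228 − 24 = -252;  -1193 − 252 = -1445;  -4543 − 1445 = -5988

-5988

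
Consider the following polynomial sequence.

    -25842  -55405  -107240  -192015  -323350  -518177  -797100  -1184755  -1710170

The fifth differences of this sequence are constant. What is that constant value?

Δ: -29563, -51835, -84775, -131335, -194827, -278923, -387655, -525415
Δ²: -22272, -32940, -46560, -63492, -84096, -108732, -137760
Δ³: -10668, -13620, -16932, -20604, -24636, -29028
Δ⁴: -2952, -3312, -3672, -4032, -4392
Δ⁵: -360, -360, -360, -360

-360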